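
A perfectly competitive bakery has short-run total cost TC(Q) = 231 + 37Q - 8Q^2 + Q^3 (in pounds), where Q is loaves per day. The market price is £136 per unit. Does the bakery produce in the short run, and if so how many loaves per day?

From TC, MC = TC'(Q) = 37 - 16Q + 3Q^2 and AVC = VC/Q = 37 - 8Q + Q^2.
The AVC parabola has its vertex at Q = 8/2 = 4, where AVC = 37 - 8·4 + 4^2 = £21.
Because £136 ≥ £21, revenue can cover variable cost; the firm operates.
Set P = MC: 136 = 37 - 16Q + 3Q^2 → -99 - 16Q + 3Q^2 = 0. The roots are Q = -11/3 and Q = 9; the profit-maximizing output is on the rising part of MC, so Q* = 9.
Check: AVC at Q = 9 is £46 ≤ P, so revenue covers variable cost.
Profit = P·Q − TC = 136·9 − 645 = £579.

Produce at Q = 9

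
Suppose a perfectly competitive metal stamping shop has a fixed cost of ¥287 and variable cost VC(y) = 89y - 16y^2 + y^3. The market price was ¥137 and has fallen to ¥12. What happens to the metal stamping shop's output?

Output falls from 12 to 0 (the firm shuts down)

AVC = 89 - 16y + y^2, minimized at y = 8 where min AVC = ¥25. MC = 89 - 32y + 3y^2.
With P = ¥137 above the shutdown price, P = MC gives y = 12.
At P = ¥12 < min AVC = ¥25, price no longer covers variable cost at any output, so the firm shuts down: y = 0.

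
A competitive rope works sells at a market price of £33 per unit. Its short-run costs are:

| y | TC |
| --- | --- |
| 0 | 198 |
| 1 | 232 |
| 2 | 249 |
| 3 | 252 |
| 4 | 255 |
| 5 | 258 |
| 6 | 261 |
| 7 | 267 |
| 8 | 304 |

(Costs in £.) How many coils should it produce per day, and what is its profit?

Tabulate TR − TC: y=0: -198; y=1: -199; y=2: -183; y=3: -153; y=4: -123; y=5: -93; y=6: -63; y=7: -36; y=8: -40.
Profit is maximized at y = 7. AVC there is 69/7 = £9.86 ≤ P, so producing beats shutting down (which would give -£198).

y = 7; profit = -£36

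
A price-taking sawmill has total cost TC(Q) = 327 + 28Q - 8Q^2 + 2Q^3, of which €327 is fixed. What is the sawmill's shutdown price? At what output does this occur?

The shutdown price is the minimum of AVC. VC = 28Q - 8Q^2 + 2Q^3, so AVC = 28 - 8Q + 2Q^2.
dAVC/dQ = -8 + 4Q = 0 gives Q = 2. min AVC = 28 - 8·2 + 2·2^2 = 20.
For P < €20 the firm produces nothing.

€20 per unit, at Q = 2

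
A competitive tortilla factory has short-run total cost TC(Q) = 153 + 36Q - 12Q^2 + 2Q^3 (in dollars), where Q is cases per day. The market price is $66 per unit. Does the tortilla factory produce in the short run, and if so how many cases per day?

Produce at Q = 5

From TC, MC = TC'(Q) = 36 - 24Q + 6Q^2 and AVC = VC/Q = 36 - 12Q + 2Q^2.
AVC is minimized where dAVC/dQ = -12 + 4Q = 0, at Q = 3; min AVC = 36 - 12·3 + 2·3^2 = $18.
Since P = $66 ≥ min AVC = $18, price covers variable cost and the firm should produce.
Solving P = MC: -30 - 24Q + 6Q^2 = 0 ⇒ Q = -1 or 5. On the upward-sloping branch, Q* = 5.
Check: AVC at Q = 5 is $26 ≤ P, so revenue covers variable cost.
Profit = P·Q − TC = 66·5 − 283 = $47.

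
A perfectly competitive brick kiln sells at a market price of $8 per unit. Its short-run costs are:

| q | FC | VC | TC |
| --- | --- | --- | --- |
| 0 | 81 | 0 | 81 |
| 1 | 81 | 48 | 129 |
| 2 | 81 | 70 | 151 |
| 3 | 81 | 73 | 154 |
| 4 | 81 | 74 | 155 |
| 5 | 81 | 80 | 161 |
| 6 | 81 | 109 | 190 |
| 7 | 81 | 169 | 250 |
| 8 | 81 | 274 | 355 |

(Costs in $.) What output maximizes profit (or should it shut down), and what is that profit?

Tabulate TR − TC: q=0: -81; q=1: -121; q=2: -135; q=3: -130; q=4: -123; q=5: -121; q=6: -142; q=7: -194; q=8: -291.
Profit is highest at q = 0. Equivalently, the lowest AVC in the table is 80/5 ≈ $16 at q = 5, and P = $8 falls below it — price never covers variable cost, so the firm shuts down and loses only its fixed cost.

q = 0 (shut down); profit = -$81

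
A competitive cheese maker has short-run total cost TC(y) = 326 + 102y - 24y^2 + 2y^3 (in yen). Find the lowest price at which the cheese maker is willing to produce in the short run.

Short-run supply begins at min AVC. From VC = 102y - 24y^2 + 2y^3, AVC = 102 - 24y + 2y^2.
At the minimum of AVC, MC = AVC. MC = 102 - 48y + 6y^2; setting MC = AVC gives 4y^2 - 24y = 0, so y = 6. min AVC = 30.
So the shutdown price is ¥30.

¥30 per unit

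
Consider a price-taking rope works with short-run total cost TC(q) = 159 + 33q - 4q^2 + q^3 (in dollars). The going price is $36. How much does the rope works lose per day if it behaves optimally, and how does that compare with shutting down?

Profit = -$141 at q = 3

AVC = 33 - 4q + q^2 has its minimum $29 at q = 2; price $36 clears that bar, so the firm operates.
With MC = 33 - 8q + 3q^2, P = MC on the upward-sloping part at q* = 3.
TR = 36·3 = 108. TC = 159 + 90 = 249. Profit = 108 − 249 = -$141.
Shutting down would mean losing the fixed cost of $159, so operating at a loss of $141 is better by $18.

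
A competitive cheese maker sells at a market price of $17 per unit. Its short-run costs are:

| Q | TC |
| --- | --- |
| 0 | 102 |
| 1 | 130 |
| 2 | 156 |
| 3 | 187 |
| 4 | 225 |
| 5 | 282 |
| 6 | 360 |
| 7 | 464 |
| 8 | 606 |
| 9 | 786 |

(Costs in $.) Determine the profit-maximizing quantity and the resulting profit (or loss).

Tabulate TR − TC: Q=0: -102; Q=1: -113; Q=2: -122; Q=3: -136; Q=4: -157; Q=5: -197; Q=6: -258; Q=7: -345; Q=8: -470; Q=9: -633.
Profit is highest at Q = 0. Equivalently, the lowest AVC in the table is 54/2 ≈ $27 at Q = 2, and P = $17 falls below it — price never covers variable cost, so the firm shuts down and loses only its fixed cost.

Q = 0 (shut down); profit = -$102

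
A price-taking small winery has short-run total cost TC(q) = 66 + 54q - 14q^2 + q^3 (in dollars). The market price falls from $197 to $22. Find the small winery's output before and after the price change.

Output falls from 13 to 8

MC = 54 - 28q + 3q^2; the shutdown threshold is min AVC = $5 (at q = 7).
At P = $197 ≥ min AVC, set P = MC on the rising branch: q = 13.
At P = $22 ≥ min AVC, set P = MC: q = 8. The firm stays open but cuts output.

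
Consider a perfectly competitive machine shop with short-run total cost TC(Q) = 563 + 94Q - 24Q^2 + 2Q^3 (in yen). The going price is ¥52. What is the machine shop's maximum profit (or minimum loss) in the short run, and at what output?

AVC = 94 - 24Q + 2Q^2; min AVC = ¥22 at Q = 6. Since P = ¥52 ≥ min AVC, the firm produces.
With MC = 94 - 48Q + 6Q^2, P = MC on the upward-sloping part at Q* = 7.
TR = 52·7 = 364. TC = 563 + 168 = 731. Profit = 364 − 731 = -¥367.
That loss of ¥367 beats the ¥563 the firm would lose by shutting down; producing recovers ¥196 of fixed cost.

Profit = -¥367 at Q = 7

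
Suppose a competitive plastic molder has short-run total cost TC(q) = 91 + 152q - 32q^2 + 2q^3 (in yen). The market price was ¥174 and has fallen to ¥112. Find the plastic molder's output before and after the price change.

MC = 152 - 64q + 6q^2; the shutdown threshold is min AVC = ¥24 (at q = 8).
At P = ¥174 ≥ min AVC, set P = MC on the rising branch: q = 11.
At P = ¥112 ≥ min AVC, set P = MC: q = 10. The firm stays open but cuts output.

Output falls from 11 to 10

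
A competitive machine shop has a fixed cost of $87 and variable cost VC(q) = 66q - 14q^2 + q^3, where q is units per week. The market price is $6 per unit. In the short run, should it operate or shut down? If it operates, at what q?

Shut down

Strip out fixed cost: VC = 66q - 14q^2 + q^3. Then AVC = 66 - 14q + q^2 and MC = 66 - 28q + 3q^2.
The AVC parabola has its vertex at q = 14/2 = 7, where AVC = 66 - 14·7 + 7^2 = $17.
With P < min AVC ($6 < $17), every unit sold adds to the loss.
The firm minimizes its loss by shutting down and losing only its fixed cost of $87.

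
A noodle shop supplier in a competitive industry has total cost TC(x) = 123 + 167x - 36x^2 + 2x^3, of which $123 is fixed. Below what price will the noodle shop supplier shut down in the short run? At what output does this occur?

The shutdown price is the minimum of AVC. VC = 167x - 36x^2 + 2x^3, so AVC = 167 - 36x + 2x^2.
dAVC/dx = -36 + 4x = 0 gives x = 9. min AVC = 167 - 36·9 + 2·9^2 = 5.
So the shutdown price is $5.

$5 per unit, at x = 9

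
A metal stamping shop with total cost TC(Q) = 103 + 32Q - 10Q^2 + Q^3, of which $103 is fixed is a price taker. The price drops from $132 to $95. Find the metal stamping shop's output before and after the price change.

Output falls from 10 to 9

AVC = 32 - 10Q + Q^2, minimized at Q = 5 where min AVC = $7. MC = 32 - 20Q + 3Q^2.
With P = $132 above the shutdown price, P = MC gives Q = 10.
At P = $95 ≥ min AVC, set P = MC: Q = 9. The firm stays open but cuts output.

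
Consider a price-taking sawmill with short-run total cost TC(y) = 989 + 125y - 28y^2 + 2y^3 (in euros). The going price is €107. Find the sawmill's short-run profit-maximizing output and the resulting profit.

AVC = 125 - 28y + 2y^2; min AVC = €27 at y = 7. Since P = €107 ≥ min AVC, the firm produces.
With MC = 125 - 56y + 6y^2, P = MC on the upward-sloping part at y* = 9.
TR = 107·9 = 963. TC = 989 + 315 = 1304. Profit = 963 − 1304 = -€341.
By producing, the firm covers all variable cost plus €648 of fixed cost; shutting down would lose the full €989.

Profit = -€341 at y = 9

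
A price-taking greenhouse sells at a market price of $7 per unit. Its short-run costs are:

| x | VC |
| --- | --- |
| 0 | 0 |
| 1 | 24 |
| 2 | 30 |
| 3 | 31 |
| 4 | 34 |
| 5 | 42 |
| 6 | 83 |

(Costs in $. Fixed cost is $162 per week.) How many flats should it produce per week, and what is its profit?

Compute π = P·x − TC at each output: x=0: -162; x=1: -179; x=2: -178; x=3: -172; x=4: -168; x=5: -169; x=6: -203.
Profit is highest at x = 0. Equivalently, the lowest AVC in the table is 42/5 ≈ $8.40 at x = 5, and P = $7 falls below it — price never covers variable cost, so the firm shuts down and loses only its fixed cost.

x = 0 (shut down); profit = -$162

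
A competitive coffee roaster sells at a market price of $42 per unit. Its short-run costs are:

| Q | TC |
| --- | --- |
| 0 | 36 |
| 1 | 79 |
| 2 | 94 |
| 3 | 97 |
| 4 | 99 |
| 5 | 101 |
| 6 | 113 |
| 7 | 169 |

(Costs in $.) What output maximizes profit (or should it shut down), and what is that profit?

Tabulate TR − TC: Q=0: -36; Q=1: -37; Q=2: -10; Q=3: 29; Q=4: 69; Q=5: 109; Q=6: 139; Q=7: 125.
Profit is maximized at Q = 6. AVC there is 77/6 = $12.83 ≤ P, so producing beats shutting down (which would give -$36).

Q = 6; profit = $139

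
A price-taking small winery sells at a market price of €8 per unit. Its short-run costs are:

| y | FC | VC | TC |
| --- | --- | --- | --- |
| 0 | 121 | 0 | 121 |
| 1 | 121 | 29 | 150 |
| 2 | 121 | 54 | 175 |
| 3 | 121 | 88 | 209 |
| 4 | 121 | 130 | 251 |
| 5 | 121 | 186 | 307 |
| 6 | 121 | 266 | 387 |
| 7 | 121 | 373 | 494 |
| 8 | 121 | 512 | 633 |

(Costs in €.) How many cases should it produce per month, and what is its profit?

y = 0 (shut down); profit = -€121

Profit at each row (π = 8y − TC): y=0: -121; y=1: -142; y=2: -159; y=3: -185; y=4: -219; y=5: -267; y=6: -339; y=7: -438; y=8: -569.
Profit is highest at y = 0. Equivalently, the lowest AVC in the table is 54/2 ≈ €27 at y = 2, and P = €8 falls below it — price never covers variable cost, so the firm shuts down and loses only its fixed cost.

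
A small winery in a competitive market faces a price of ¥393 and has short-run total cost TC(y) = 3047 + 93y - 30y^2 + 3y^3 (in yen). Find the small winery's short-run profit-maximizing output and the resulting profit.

AVC = 93 - 30y + 3y^2; min AVC = ¥18 at y = 5. Since P = ¥393 ≥ min AVC, the firm produces.
With MC = 93 - 60y + 9y^2, P = MC on the upward-sloping part at y* = 10.
TR = 393·10 = 3930. TC = 3047 + 930 = 3977. Profit = 3930 − 3977 = -¥47.
By producing, the firm covers all variable cost plus ¥3000 of fixed cost; shutting down would lose the full ¥3047.

Profit = -¥47 at y = 10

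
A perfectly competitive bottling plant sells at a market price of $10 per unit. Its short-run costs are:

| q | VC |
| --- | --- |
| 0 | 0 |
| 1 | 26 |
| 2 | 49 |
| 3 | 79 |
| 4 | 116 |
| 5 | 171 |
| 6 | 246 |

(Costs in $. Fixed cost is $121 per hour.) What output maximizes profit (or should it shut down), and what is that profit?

q = 0 (shut down); profit = -$121

Tabulate TR − TC: q=0: -121; q=1: -137; q=2: -150; q=3: -170; q=4: -197; q=5: -242; q=6: -307.
Profit is highest at q = 0. Equivalently, the lowest AVC in the table is 49/2 ≈ $24.50 at q = 2, and P = $10 falls below it — price never covers variable cost, so the firm shuts down and loses only its fixed cost.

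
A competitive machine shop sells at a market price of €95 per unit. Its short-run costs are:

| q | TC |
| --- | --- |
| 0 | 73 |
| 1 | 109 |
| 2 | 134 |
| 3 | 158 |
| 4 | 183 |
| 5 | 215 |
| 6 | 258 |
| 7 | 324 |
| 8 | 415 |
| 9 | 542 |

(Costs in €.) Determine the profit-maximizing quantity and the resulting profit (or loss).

Compute π = P·q − TC at each output: q=0: -73; q=1: -14; q=2: 56; q=3: 127; q=4: 197; q=5: 260; q=6: 312; q=7: 341; q=8: 345; q=9: 313.
Profit is maximized at q = 8. AVC there is 342/8 = €42.75 ≤ P, so producing beats shutting down (which would give -€73).

q = 8; profit = €345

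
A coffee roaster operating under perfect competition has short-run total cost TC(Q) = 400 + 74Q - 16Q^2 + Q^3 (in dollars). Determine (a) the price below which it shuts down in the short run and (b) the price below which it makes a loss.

Shutdown price = $10; break-even price = $54

AVC = 74 - 16Q + Q^2; minimized at Q = 8, giving min AVC = $10. That is the shutdown price.
ATC = 400/Q + 74 - 16Q + Q^2. Setting dATC/dQ = −400/Q^2 − 16 + 2Q = 0 gives Q = 10 (since 2·10^3 − 16·10^2 = 400).
min ATC = 400/10 + 74 − 16·10 + 10^2 = $54. That is the break-even price.
For $10 ≤ P < $54 the firm produces at a loss; below $10 it shuts down.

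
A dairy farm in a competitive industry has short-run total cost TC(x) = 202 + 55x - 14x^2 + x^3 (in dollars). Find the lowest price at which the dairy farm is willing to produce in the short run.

Short-run supply begins at min AVC. From VC = 55x - 14x^2 + x^3, AVC = 55 - 14x + x^2.
dAVC/dx = -14 + 2x = 0 gives x = 7. min AVC = 55 - 14·7 + 7^2 = 6.
The firm shuts down for any P below $6.

$6 per unit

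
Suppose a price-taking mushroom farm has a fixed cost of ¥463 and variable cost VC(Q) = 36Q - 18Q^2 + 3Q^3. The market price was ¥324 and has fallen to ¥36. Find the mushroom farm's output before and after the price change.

AVC = 36 - 18Q + 3Q^2, minimized at Q = 3 where min AVC = ¥9. MC = 36 - 36Q + 9Q^2.
At P = ¥324 ≥ min AVC, set P = MC on the rising branch: Q = 8.
At P = ¥36 ≥ min AVC, set P = MC: Q = 4. The firm stays open but cuts output.

Output falls from 8 to 4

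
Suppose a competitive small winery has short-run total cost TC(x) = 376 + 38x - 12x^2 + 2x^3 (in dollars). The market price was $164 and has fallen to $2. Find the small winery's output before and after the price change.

Output falls from 7 to 0 (the firm shuts down)

AVC = 38 - 12x + 2x^2, minimized at x = 3 where min AVC = $20. MC = 38 - 24x + 6x^2.
At P = $164 ≥ min AVC, set P = MC on the rising branch: x = 7.
At P = $2 < min AVC = $20, price no longer covers variable cost at any output, so the firm shuts down: x = 0.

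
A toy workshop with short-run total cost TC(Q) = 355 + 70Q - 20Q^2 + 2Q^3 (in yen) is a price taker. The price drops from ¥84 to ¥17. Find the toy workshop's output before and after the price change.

Output falls from 7 to 0 (the firm shuts down)

MC = 70 - 40Q + 6Q^2; the shutdown threshold is min AVC = ¥20 (at Q = 5).
With P = ¥84 above the shutdown price, P = MC gives Q = 7.
At P = ¥17 < min AVC = ¥20, price no longer covers variable cost at any output, so the firm shuts down: Q = 0.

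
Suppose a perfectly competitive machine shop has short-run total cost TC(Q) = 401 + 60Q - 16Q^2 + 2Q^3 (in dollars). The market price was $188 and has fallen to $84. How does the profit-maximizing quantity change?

MC = 60 - 32Q + 6Q^2; the shutdown threshold is min AVC = $28 (at Q = 4).
With P = $188 above the shutdown price, P = MC gives Q = 8.
At P = $84 ≥ min AVC, set P = MC: Q = 6. The firm stays open but cuts output.

Output falls from 8 to 6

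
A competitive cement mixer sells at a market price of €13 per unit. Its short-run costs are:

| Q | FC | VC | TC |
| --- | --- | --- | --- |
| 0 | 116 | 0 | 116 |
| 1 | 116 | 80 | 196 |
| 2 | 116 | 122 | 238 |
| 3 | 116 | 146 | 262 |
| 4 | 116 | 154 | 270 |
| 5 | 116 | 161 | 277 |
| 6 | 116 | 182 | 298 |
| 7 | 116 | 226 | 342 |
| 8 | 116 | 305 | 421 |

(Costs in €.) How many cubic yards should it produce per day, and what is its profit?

Q = 0 (shut down); profit = -€116

Compute π = P·Q − TC at each output: Q=0: -116; Q=1: -183; Q=2: -212; Q=3: -223; Q=4: -218; Q=5: -212; Q=6: -220; Q=7: -251; Q=8: -317.
Profit is highest at Q = 0. Equivalently, the lowest AVC in the table is 182/6 ≈ €30.33 at Q = 6, and P = €13 falls below it — price never covers variable cost, so the firm shuts down and loses only its fixed cost.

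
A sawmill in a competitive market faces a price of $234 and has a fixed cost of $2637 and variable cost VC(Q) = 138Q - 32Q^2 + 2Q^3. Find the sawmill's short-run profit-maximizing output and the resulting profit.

AVC = 138 - 32Q + 2Q^2; min AVC = $10 at Q = 8. Since P = $234 ≥ min AVC, the firm produces.
MC = 138 - 64Q + 6Q^2. Setting P = MC and taking the root on the rising branch gives Q* = 12.
TR = 234·12 = 2808. TC = 2637 + 504 = 3141. Profit = 2808 − 3141 = -$333.
That loss of $333 beats the $2637 the firm would lose by shutting down; producing recovers $2304 of fixed cost.

Profit = -$333 at Q = 12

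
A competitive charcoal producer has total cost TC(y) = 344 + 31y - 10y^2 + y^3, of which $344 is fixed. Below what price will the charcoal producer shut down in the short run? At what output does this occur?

$6 per unit, at y = 5

Short-run supply begins at min AVC. From VC = 31y - 10y^2 + y^3, AVC = 31 - 10y + y^2.
At the minimum of AVC, MC = AVC. MC = 31 - 20y + 3y^2; setting MC = AVC gives 2y^2 - 10y = 0, so y = 5. min AVC = 6.
So the shutdown price is $6.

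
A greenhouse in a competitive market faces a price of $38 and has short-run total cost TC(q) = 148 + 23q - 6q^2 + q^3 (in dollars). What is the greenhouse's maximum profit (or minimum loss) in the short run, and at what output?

Profit = -$48 at q = 5

AVC = 23 - 6q + q^2 has its minimum $14 at q = 3; price $38 clears that bar, so the firm operates.
With MC = 23 - 12q + 3q^2, P = MC on the upward-sloping part at q* = 5.
TR = 38·5 = 190. TC = 148 + 90 = 238. Profit = 190 − 238 = -$48.
That loss of $48 beats the $148 the firm would lose by shutting down; producing recovers $100 of fixed cost.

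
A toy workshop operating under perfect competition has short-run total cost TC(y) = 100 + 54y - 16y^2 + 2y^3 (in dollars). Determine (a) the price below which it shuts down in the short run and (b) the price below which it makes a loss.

Shutdown price = $22; break-even price = $44

AVC = 54 - 16y + 2y^2; minimized at y = 4, giving min AVC = $22. That is the shutdown price.
ATC = 100/y + 54 - 16y + 2y^2. Setting dATC/dy = −100/y^2 − 16 + 4y = 0 gives y = 5 (since 4·5^3 − 16·5^2 = 100).
min ATC = 100/5 + 54 − 16·5 + 2·5^2 = $44. That is the break-even price.
For $22 ≤ P < $44 the firm produces at a loss; below $22 it shuts down.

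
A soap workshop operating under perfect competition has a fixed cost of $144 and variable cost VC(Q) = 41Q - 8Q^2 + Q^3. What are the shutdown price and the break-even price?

Shutdown price = $25; break-even price = $53

Shutdown price = min AVC. AVC = 41 - 8Q + Q^2, with vertex at Q = 4 and minimum $25.
ATC = 144/Q + 41 - 8Q + Q^2. Setting dATC/dQ = −144/Q^2 − 8 + 2Q = 0 gives Q = 6 (since 2·6^3 − 8·6^2 = 144).
min ATC = 144/6 + 41 − 8·6 + 6^2 = $53. That is the break-even price.
Between these two prices the firm operates at a loss; above $53 it earns a profit.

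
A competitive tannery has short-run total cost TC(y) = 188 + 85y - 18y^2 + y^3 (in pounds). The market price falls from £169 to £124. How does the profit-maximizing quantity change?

MC = 85 - 36y + 3y^2; the shutdown threshold is min AVC = £4 (at y = 9).
At P = £169 ≥ min AVC, set P = MC on the rising branch: y = 14.
At P = £124 ≥ min AVC, set P = MC: y = 13. The firm stays open but cuts output.

Output falls from 14 to 13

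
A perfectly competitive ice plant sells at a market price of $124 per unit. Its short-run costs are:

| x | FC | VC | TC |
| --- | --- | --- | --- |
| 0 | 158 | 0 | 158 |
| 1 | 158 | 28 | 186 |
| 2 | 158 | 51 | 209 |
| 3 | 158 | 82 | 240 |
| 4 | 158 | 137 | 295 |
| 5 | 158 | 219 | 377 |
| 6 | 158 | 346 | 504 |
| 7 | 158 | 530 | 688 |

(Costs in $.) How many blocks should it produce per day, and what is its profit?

x = 5; profit = $243

Tabulate TR − TC: x=0: -158; x=1: -62; x=2: 39; x=3: 132; x=4: 201; x=5: 243; x=6: 240; x=7: 180.
Profit is maximized at x = 5. AVC there is 219/5 = $43.80 ≤ P, so producing beats shutting down (which would give -$158).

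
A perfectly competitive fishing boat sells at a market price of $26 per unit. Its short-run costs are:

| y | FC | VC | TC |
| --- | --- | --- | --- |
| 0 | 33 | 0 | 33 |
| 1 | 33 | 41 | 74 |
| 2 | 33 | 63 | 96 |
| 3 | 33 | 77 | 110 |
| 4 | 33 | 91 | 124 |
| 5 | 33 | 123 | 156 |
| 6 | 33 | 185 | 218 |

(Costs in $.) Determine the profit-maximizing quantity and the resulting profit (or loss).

Tabulate TR − TC: y=0: -33; y=1: -48; y=2: -44; y=3: -32; y=4: -20; y=5: -26; y=6: -62.
Profit is maximized at y = 4. AVC there is 91/4 = $22.75 ≤ P, so producing beats shutting down (which would give -$33).

y = 4; profit = -$20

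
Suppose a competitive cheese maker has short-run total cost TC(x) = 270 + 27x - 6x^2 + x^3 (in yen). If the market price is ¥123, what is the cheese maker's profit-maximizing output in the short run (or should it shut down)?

Strip out fixed cost: VC = 27x - 6x^2 + x^3. Then AVC = 27 - 6x + x^2 and MC = 27 - 12x + 3x^2.
AVC hits its minimum where MC = AVC, at x = 3, giving min AVC = 27 - 6·3 + 3^2 = ¥18.
P = ¥123 exceeds min AVC = ¥18, so the firm stays open.
Set P = MC: 123 = 27 - 12x + 3x^2 → -96 - 12x + 3x^2 = 0. The roots are x = -4 and x = 8; the profit-maximizing output is on the rising part of MC, so x* = 8.
Check: AVC at x = 8 is ¥43 ≤ P, so revenue covers variable cost.
Profit = P·x − TC = 123·8 − 614 = ¥370.

Produce at x = 8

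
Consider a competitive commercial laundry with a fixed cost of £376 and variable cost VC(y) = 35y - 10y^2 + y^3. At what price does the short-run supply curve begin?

£10 per unit

The shutdown price is the minimum of AVC. VC = 35y - 10y^2 + y^3, so AVC = 35 - 10y + y^2.
At the minimum of AVC, MC = AVC. MC = 35 - 20y + 3y^2; setting MC = AVC gives 2y^2 - 10y = 0, so y = 5. min AVC = 10.
So the shutdown price is £10.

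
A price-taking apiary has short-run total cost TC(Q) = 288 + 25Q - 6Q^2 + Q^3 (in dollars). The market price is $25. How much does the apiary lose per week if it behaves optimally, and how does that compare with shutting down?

AVC = 25 - 6Q + Q^2; min AVC = $16 at Q = 3. Since P = $25 ≥ min AVC, the firm produces.
MC = 25 - 12Q + 3Q^2. Setting P = MC and taking the root on the rising branch gives Q* = 4.
TR = 25·4 = 100. TC = 288 + 68 = 356. Profit = 100 − 356 = -$256.
That loss of $256 beats the $288 the firm would lose by shutting down; producing recovers $32 of fixed cost.

Profit = -$256 at Q = 4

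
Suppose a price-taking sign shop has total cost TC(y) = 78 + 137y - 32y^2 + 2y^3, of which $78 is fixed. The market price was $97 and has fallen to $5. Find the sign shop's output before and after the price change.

Output falls from 10 to 0 (the firm shuts down)

AVC = 137 - 32y + 2y^2, minimized at y = 8 where min AVC = $9. MC = 137 - 64y + 6y^2.
With P = $97 above the shutdown price, P = MC gives y = 10.
At P = $5 < min AVC = $9, price no longer covers variable cost at any output, so the firm shuts down: y = 0.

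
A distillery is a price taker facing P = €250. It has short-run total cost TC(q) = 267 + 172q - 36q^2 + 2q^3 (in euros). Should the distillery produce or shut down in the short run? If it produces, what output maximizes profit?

Produce at q = 13

Strip out fixed cost: VC = 172q - 36q^2 + 2q^3. Then AVC = 172 - 36q + 2q^2 and MC = 172 - 72q + 6q^2.
The AVC parabola has its vertex at q = 36/4 = 9, where AVC = 172 - 36·9 + 2·9^2 = €10.
P = €250 exceeds min AVC = €10, so the firm stays open.
P = MC gives -78 - 72q + 6q^2 = 0, with roots -1 and 13. Take the larger (rising MC): q* = 13.
Check: AVC at q = 13 is €42 ≤ P, so revenue covers variable cost.
Profit = P·q − TC = 250·13 − 813 = €2437.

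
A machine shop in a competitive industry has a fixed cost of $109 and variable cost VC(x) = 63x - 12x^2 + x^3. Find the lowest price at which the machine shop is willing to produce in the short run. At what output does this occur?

The shutdown price is the minimum of AVC. VC = 63x - 12x^2 + x^3, so AVC = 63 - 12x + x^2.
At the minimum of AVC, MC = AVC. MC = 63 - 24x + 3x^2; setting MC = AVC gives 2x^2 - 12x = 0, so x = 6. min AVC = 27.
The firm shuts down for any P below $27.

$27 per unit, at x = 6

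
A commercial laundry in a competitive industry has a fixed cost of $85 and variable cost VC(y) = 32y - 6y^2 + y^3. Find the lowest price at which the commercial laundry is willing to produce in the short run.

$23 per unit

The shutdown price is the minimum of AVC. VC = 32y - 6y^2 + y^3, so AVC = 32 - 6y + y^2.
At the minimum of AVC, MC = AVC. MC = 32 - 12y + 3y^2; setting MC = AVC gives 2y^2 - 6y = 0, so y = 3. min AVC = 23.
So the shutdown price is $23.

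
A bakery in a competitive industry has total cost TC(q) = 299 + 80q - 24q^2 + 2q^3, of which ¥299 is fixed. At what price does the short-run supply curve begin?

¥8 per unit

Short-run supply begins at min AVC. From VC = 80q - 24q^2 + 2q^3, AVC = 80 - 24q + 2q^2.
At the minimum of AVC, MC = AVC. MC = 80 - 48q + 6q^2; setting MC = AVC gives 4q^2 - 24q = 0, so q = 6. min AVC = 8.
For P < ¥8 the firm produces nothing.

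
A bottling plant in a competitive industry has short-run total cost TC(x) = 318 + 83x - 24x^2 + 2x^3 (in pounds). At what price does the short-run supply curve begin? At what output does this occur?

£11 per unit, at x = 6

Short-run supply begins at min AVC. From VC = 83x - 24x^2 + 2x^3, AVC = 83 - 24x + 2x^2.
dAVC/dx = -24 + 4x = 0 gives x = 6. min AVC = 83 - 24·6 + 2·6^2 = 11.
So the shutdown price is £11.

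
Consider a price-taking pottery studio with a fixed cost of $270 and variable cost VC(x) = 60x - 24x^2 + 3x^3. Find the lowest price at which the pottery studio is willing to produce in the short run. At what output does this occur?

The shutdown price is the minimum of AVC. VC = 60x - 24x^2 + 3x^3, so AVC = 60 - 24x + 3x^2.
At the minimum of AVC, MC = AVC. MC = 60 - 48x + 9x^2; setting MC = AVC gives 6x^2 - 24x = 0, so x = 4. min AVC = 12.
For P < $12 the firm produces nothing.

$12 per unit, at x = 4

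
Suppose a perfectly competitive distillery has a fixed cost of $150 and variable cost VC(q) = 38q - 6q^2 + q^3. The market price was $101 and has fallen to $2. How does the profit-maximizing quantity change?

Output falls from 7 to 0 (the firm shuts down)

AVC = 38 - 6q + q^2, minimized at q = 3 where min AVC = $29. MC = 38 - 12q + 3q^2.
With P = $101 above the shutdown price, P = MC gives q = 7.
At P = $2 < min AVC = $29, price no longer covers variable cost at any output, so the firm shuts down: q = 0.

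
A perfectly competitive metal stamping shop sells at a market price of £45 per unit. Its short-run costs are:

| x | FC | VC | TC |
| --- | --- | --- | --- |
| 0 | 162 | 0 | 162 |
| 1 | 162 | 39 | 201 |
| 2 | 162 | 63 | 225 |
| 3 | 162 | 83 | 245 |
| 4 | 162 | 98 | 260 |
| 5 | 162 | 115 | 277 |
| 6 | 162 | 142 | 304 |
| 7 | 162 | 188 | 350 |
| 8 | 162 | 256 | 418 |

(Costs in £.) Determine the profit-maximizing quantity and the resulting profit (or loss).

x = 6; profit = -£34

Tabulate TR − TC: x=0: -162; x=1: -156; x=2: -135; x=3: -110; x=4: -80; x=5: -52; x=6: -34; x=7: -35; x=8: -58.
Profit is maximized at x = 6. AVC there is 142/6 = £23.67 ≤ P, so producing beats shutting down (which would give -£162).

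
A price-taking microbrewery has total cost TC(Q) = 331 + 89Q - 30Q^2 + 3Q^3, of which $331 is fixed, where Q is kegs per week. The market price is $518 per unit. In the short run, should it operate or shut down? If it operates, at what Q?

Produce at Q = 11

Variable cost is VC = 89Q - 30Q^2 + 3Q^3, so AVC = VC/Q = 89 - 30Q + 3Q^2 and MC = dTC/dQ = 89 - 60Q + 9Q^2.
The AVC parabola has its vertex at Q = 30/6 = 5, where AVC = 89 - 30·5 + 3·5^2 = $14.
Since P = $518 ≥ min AVC = $14, price covers variable cost and the firm should produce.
P = MC gives -429 - 60Q + 9Q^2 = 0, with roots -13/3 and 11. Take the larger (rising MC): Q* = 11.
Check: AVC at Q = 11 is $122 ≤ P, so revenue covers variable cost.
Profit = P·Q − TC = 518·11 − 1673 = $4025.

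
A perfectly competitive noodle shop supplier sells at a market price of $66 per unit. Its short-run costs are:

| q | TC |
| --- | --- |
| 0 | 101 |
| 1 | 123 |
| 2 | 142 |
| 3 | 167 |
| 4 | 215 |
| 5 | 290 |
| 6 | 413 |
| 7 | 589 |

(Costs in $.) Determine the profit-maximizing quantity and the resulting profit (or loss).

q = 4; profit = $49

Compute π = P·q − TC at each output: q=0: -101; q=1: -57; q=2: -10; q=3: 31; q=4: 49; q=5: 40; q=6: -17; q=7: -127.
Profit is maximized at q = 4. AVC there is 114/4 = $28.50 ≤ P, so producing beats shutting down (which would give -$101).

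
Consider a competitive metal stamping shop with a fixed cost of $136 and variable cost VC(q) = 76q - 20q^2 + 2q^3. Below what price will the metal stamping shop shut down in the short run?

The shutdown price is the minimum of AVC. VC = 76q - 20q^2 + 2q^3, so AVC = 76 - 20q + 2q^2.
At the minimum of AVC, MC = AVC. MC = 76 - 40q + 6q^2; setting MC = AVC gives 4q^2 - 20q = 0, so q = 5. min AVC = 26.
So the shutdown price is $26.

$26 per unit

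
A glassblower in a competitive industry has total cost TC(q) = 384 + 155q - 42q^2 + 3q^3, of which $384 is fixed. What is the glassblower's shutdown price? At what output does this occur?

The firm shuts down when price falls below the minimum of average variable cost. AVC = VC/q = 155 - 42q + 3q^2.
dAVC/dq = -42 + 6q = 0 gives q = 7. min AVC = 155 - 42·7 + 3·7^2 = 8.
For P < $8 the firm produces nothing.

$8 per unit, at q = 7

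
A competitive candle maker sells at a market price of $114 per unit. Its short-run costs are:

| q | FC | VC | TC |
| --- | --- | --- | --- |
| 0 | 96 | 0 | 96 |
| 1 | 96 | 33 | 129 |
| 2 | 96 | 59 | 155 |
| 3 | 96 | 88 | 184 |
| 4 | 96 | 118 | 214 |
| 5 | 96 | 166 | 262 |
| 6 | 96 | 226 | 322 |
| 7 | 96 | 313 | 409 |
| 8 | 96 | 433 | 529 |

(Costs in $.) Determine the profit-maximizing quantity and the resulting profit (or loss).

q = 7; profit = $389

Tabulate TR − TC: q=0: -96; q=1: -15; q=2: 73; q=3: 158; q=4: 242; q=5: 308; q=6: 362; q=7: 389; q=8: 383.
Profit is maximized at q = 7. AVC there is 313/7 = $44.71 ≤ P, so producing beats shutting down (which would give -$96).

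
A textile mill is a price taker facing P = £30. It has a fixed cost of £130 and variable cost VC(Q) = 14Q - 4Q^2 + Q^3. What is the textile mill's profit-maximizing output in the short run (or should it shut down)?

Variable cost is VC = 14Q - 4Q^2 + Q^3, so AVC = VC/Q = 14 - 4Q + Q^2 and MC = dTC/dQ = 14 - 8Q + 3Q^2.
AVC is minimized where dAVC/dQ = -4 + 2Q = 0, at Q = 2; min AVC = 14 - 4·2 + 2^2 = £10.
Because £30 ≥ £10, revenue can cover variable cost; the firm operates.
Set P = MC: 30 = 14 - 8Q + 3Q^2 → -16 - 8Q + 3Q^2 = 0. The roots are Q = -4/3 and Q = 4; the profit-maximizing output is on the rising part of MC, so Q* = 4.
Check: AVC at Q = 4 is £14 ≤ P, so revenue covers variable cost.
Profit = P·Q − TC = 30·4 − 186 = -£66, a loss, but smaller than the £130 fixed cost the firm would lose by shutting down.

Produce at Q = 4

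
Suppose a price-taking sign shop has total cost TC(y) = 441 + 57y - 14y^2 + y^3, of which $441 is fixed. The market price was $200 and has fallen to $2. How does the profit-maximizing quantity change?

AVC = 57 - 14y + y^2, minimized at y = 7 where min AVC = $8. MC = 57 - 28y + 3y^2.
With P = $200 above the shutdown price, P = MC gives y = 13.
At P = $2 < min AVC = $8, price no longer covers variable cost at any output, so the firm shuts down: y = 0.

Output falls from 13 to 0 (the firm shuts down)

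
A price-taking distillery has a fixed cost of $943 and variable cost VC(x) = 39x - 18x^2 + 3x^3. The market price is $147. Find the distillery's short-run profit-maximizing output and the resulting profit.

Profit = -$295 at x = 6

AVC = 39 - 18x + 3x^2 has its minimum $12 at x = 3; price $147 clears that bar, so the firm operates.
With MC = 39 - 36x + 9x^2, P = MC on the upward-sloping part at x* = 6.
TR = 147·6 = 882. TC = 943 + 234 = 1177. Profit = 882 − 1177 = -$295.
Shutting down would mean losing the fixed cost of $943, so operating at a loss of $295 is better by $648.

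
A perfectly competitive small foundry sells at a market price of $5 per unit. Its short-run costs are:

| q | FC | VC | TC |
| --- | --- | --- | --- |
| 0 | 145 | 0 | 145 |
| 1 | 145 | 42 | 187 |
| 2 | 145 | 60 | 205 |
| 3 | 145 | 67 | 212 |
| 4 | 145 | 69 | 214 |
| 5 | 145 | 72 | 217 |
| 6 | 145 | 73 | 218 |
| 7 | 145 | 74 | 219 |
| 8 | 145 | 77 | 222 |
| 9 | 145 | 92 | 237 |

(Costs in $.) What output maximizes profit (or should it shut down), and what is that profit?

q = 0 (shut down); profit = -$145

Tabulate TR − TC: q=0: -145; q=1: -182; q=2: -195; q=3: -197; q=4: -194; q=5: -192; q=6: -188; q=7: -184; q=8: -182; q=9: -192.
Profit is highest at q = 0. Equivalently, the lowest AVC in the table is 77/8 ≈ $9.62 at q = 8, and P = $5 falls below it — price never covers variable cost, so the firm shuts down and loses only its fixed cost.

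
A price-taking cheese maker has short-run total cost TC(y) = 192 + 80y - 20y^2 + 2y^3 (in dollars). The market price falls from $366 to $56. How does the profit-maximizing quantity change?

Output falls from 11 to 6

AVC = 80 - 20y + 2y^2, minimized at y = 5 where min AVC = $30. MC = 80 - 40y + 6y^2.
With P = $366 above the shutdown price, P = MC gives y = 11.
At P = $56 ≥ min AVC, set P = MC: y = 6. The firm stays open but cuts output.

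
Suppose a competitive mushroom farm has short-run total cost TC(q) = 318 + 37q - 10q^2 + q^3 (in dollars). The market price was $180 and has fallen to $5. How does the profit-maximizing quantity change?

Output falls from 11 to 0 (the firm shuts down)

AVC = 37 - 10q + q^2, minimized at q = 5 where min AVC = $12. MC = 37 - 20q + 3q^2.
At P = $180 ≥ min AVC, set P = MC on the rising branch: q = 11.
At P = $5 < min AVC = $12, price no longer covers variable cost at any output, so the firm shuts down: q = 0.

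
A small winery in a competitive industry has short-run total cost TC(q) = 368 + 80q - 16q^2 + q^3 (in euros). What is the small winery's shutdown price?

€16 per unit

Short-run supply begins at min AVC. From VC = 80q - 16q^2 + q^3, AVC = 80 - 16q + q^2.
At the minimum of AVC, MC = AVC. MC = 80 - 32q + 3q^2; setting MC = AVC gives 2q^2 - 16q = 0, so q = 8. min AVC = 16.
The firm shuts down for any P below €16.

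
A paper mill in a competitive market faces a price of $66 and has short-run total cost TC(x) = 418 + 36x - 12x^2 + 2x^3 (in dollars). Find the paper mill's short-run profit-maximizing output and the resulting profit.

AVC = 36 - 12x + 2x^2; min AVC = $18 at x = 3. Since P = $66 ≥ min AVC, the firm produces.
MC = 36 - 24x + 6x^2. Setting P = MC and taking the root on the rising branch gives x* = 5.
TR = 66·5 = 330. TC = 418 + 130 = 548. Profit = 330 − 548 = -$218.
Shutting down would mean losing the fixed cost of $418, so operating at a loss of $218 is better by $200.

Profit = -$218 at x = 5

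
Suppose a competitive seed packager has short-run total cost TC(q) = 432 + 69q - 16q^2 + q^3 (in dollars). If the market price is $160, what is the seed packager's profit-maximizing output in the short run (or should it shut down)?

From TC, MC = TC'(q) = 69 - 32q + 3q^2 and AVC = VC/q = 69 - 16q + q^2.
AVC is minimized where dAVC/dq = -16 + 2q = 0, at q = 8; min AVC = 69 - 16·8 + 8^2 = $5.
P = $160 exceeds min AVC = $5, so the firm stays open.
P = MC gives -91 - 32q + 3q^2 = 0, with roots -7/3 and 13. Take the larger (rising MC): q* = 13.
Check: AVC at q = 13 is $30 ≤ P, so revenue covers variable cost.
Profit = P·q − TC = 160·13 − 822 = $1258.

Produce at q = 13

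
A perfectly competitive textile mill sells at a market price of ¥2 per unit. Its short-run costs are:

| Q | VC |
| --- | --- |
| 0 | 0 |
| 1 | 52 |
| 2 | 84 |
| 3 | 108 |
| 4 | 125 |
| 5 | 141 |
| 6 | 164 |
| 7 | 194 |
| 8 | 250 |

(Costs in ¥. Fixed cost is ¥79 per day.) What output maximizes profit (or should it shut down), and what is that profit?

Tabulate TR − TC: Q=0: -79; Q=1: -129; Q=2: -159; Q=3: -181; Q=4: -196; Q=5: -210; Q=6: -231; Q=7: -259; Q=8: -313.
Profit is highest at Q = 0. Equivalently, the lowest AVC in the table is 164/6 ≈ ¥27.33 at Q = 6, and P = ¥2 falls below it — price never covers variable cost, so the firm shuts down and loses only its fixed cost.

Q = 0 (shut down); profit = -¥79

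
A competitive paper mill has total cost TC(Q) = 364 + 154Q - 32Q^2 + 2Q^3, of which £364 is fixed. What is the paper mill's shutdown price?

The firm shuts down when price falls below the minimum of average variable cost. AVC = VC/Q = 154 - 32Q + 2Q^2.
At the minimum of AVC, MC = AVC. MC = 154 - 64Q + 6Q^2; setting MC = AVC gives 4Q^2 - 32Q = 0, so Q = 8. min AVC = 26.
The firm shuts down for any P below £26.

£26 per unit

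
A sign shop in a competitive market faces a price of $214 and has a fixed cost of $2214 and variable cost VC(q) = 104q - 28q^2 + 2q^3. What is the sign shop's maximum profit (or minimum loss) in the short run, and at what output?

Profit = -$278 at q = 11

AVC = 104 - 28q + 2q^2 has its minimum $6 at q = 7; price $214 clears that bar, so the firm operates.
MC = 104 - 56q + 6q^2. Setting P = MC and taking the root on the rising branch gives q* = 11.
TR = 214·11 = 2354. TC = 2214 + 418 = 2632. Profit = 2354 − 2632 = -$278.
That loss of $278 beats the $2214 the firm would lose by shutting down; producing recovers $1936 of fixed cost.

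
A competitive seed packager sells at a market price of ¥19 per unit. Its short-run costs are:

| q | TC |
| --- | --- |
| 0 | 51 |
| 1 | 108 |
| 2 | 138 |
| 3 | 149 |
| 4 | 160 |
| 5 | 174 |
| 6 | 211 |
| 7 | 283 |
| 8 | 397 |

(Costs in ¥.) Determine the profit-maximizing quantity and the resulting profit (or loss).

q = 0 (shut down); profit = -¥51

Tabulate TR − TC: q=0: -51; q=1: -89; q=2: -100; q=3: -92; q=4: -84; q=5: -79; q=6: -97; q=7: -150; q=8: -245.
Profit is highest at q = 0. Equivalently, the lowest AVC in the table is 123/5 ≈ ¥24.60 at q = 5, and P = ¥19 falls below it — price never covers variable cost, so the firm shuts down and loses only its fixed cost.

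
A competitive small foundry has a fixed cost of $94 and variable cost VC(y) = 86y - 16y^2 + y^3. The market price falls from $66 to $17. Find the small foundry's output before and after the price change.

Output falls from 10 to 0 (the firm shuts down)

MC = 86 - 32y + 3y^2; the shutdown threshold is min AVC = $22 (at y = 8).
With P = $66 above the shutdown price, P = MC gives y = 10.
At P = $17 < min AVC = $22, price no longer covers variable cost at any output, so the firm shuts down: y = 0.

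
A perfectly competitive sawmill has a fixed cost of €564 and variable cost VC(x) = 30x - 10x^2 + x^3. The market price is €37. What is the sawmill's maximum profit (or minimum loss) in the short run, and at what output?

AVC = 30 - 10x + x^2; min AVC = €5 at x = 5. Since P = €37 ≥ min AVC, the firm produces.
MC = 30 - 20x + 3x^2. Setting P = MC and taking the root on the rising branch gives x* = 7.
TR = 37·7 = 259. TC = 564 + 63 = 627. Profit = 259 − 627 = -€368.
That loss of €368 beats the €564 the firm would lose by shutting down; producing recovers €196 of fixed cost.

Profit = -€368 at x = 7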